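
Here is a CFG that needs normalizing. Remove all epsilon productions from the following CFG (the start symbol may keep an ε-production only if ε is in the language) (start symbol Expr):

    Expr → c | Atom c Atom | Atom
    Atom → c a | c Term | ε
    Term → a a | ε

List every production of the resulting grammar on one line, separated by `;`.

Expr → c | Atom c Atom | Atom c | c Atom | Atom | ε; Atom → c a | c Term | c; Term → a a

Nullable nonterminals: {Atom, Expr, Term}.
ε ∈ L(G) since Expr is nullable, so keep Expr → ε.
Add the nullable-subset variants: Expr → Atom c Atom gives Atom c Atom | Atom c | c Atom. Atom → c Term gives c Term | c.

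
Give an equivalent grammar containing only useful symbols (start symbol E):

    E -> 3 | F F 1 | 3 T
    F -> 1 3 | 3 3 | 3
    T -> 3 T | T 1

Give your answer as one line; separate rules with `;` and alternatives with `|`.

E -> 3 | F F 1; F -> 1 3 | 3 3 | 3

Generating nonterminals: {E, F}.
Reachable from E after that: {E, F}.
Removed useless symbols: {T} and every production mentioning them.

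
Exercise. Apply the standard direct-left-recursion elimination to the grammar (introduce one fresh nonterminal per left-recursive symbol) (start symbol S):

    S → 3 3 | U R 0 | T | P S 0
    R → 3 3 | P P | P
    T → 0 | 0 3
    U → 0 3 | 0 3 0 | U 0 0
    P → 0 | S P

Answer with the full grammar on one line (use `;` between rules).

Left recursion appears on U.
For U: α = {0 0}, β = {0 3, 0 3 0}. Rewrite as U → β U' and U' → α U' | ε.

S → 3 3 | U R 0 | T | P S 0; R → 3 3 | P P | P; T → 0 | 0 3; U → 0 3 U' | 0 3 0 U'; P → 0 | S P; U' → 0 0 U' | ε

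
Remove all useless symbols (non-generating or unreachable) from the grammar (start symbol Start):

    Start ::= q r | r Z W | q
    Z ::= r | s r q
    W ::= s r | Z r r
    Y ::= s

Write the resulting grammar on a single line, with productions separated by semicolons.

Start ::= q r | r Z W | q; Z ::= r | s r q; W ::= s r | Z r r

Generating nonterminals: {Start, W, Y, Z}.
Reachable from Start after that: {Start, W, Z}.
Removed useless symbols: {Y} and every production mentioning them.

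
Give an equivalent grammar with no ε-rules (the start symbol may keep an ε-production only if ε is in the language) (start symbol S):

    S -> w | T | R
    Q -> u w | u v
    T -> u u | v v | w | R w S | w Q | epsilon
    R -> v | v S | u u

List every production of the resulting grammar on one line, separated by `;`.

S -> w | T | R | epsilon; Q -> u w | u v; T -> u u | v v | w | R w S | R w | w Q; R -> v | v S | u u

Nullable set = {S, T}.
ε ∈ L(G) since S is nullable, so keep S → ε.
For each production, add variants omitting each subset of nullable occurrences: T → R w S gives R w S | R w.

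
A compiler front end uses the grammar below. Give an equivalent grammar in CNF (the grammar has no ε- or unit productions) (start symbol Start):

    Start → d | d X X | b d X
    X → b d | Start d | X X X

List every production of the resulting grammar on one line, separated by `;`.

Start → d | X1 Y1 | X2 Y2; X → X2 X1 | Start X1 | X Y3; X1 → d; X2 → b; Y1 → X X; Y2 → X1 X; Y3 → X X

Introduce a nonterminal for each terminal appearing in a rule of length ≥ 2: X1 → d, X2 → b.
Binarize each right-hand side of length ≥ 3 by chaining fresh nonterminals (Y1, Y2, …): affected rules were Start → X1 X X; Start → X2 X1 X; X → X X X.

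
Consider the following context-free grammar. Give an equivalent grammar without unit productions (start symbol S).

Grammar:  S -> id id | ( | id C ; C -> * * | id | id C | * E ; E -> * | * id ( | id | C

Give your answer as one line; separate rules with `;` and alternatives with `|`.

Unit pairs: E ⇒* {C}.
For each unit pair (A, B), copy every non-unit production of B to A, then drop all unit productions.

S -> id id | ( | id C; C -> * * | id | id C | * E; E -> * | * id ( | id | * * | id C | * E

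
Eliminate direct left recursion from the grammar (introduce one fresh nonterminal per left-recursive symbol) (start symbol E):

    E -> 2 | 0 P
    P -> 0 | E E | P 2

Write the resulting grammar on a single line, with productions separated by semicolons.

Directly left-recursive nonterminal: P.
For P: α = {2}, β = {0, E E}. Rewrite as P → β P' and P' → α P' | ε.

E -> 2 | 0 P; P -> 0 P' | E E P'; P' -> 2 P' | eps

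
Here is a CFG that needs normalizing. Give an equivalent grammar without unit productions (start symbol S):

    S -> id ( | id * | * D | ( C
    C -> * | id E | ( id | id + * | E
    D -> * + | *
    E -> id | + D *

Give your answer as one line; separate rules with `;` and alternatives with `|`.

S -> id ( | id * | * D | ( C; C -> id | + D * | * | id E | ( id | id + *; D -> * + | *; E -> id | + D *

Unit pairs: C ⇒* {E}.
For each unit pair (A, B), copy every non-unit production of B to A, then drop all unit productions.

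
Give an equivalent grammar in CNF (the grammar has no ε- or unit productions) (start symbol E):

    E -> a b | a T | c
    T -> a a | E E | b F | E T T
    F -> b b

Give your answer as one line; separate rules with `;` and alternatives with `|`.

E -> X1 X2 | X1 T | c; T -> X1 X1 | E E | X2 F | E Y1; F -> X2 X2; X1 -> a; X2 -> b; Y1 -> T T

Introduce a nonterminal for each terminal appearing in a rule of length ≥ 2: X1 → a, X2 → b.
Binarize each right-hand side of length ≥ 3 by chaining fresh nonterminals (Y1, Y2, …): affected rules were T → E T T.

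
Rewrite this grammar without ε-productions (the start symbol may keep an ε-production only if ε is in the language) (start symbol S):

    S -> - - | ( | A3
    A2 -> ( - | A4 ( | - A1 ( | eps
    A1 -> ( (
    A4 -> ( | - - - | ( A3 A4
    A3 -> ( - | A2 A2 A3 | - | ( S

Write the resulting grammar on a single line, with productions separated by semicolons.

Nullable set = {A2}.
ε ∉ L(G), so no ε-production is kept.
Expand every rule over subsets of its nullable positions: A3 → A2 A2 A3 gives A2 A2 A3 | A2 A3.

S -> - - | ( | A3; A2 -> ( - | A4 ( | - A1 (; A1 -> ( (; A4 -> ( | - - - | ( A3 A4; A3 -> ( - | A2 A2 A3 | A2 A3 | - | ( S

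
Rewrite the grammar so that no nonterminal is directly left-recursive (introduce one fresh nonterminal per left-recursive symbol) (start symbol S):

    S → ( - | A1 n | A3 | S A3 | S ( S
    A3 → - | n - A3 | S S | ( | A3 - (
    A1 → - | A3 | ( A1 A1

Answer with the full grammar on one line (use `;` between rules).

Left recursion appears on S, A3.
For S: α = {A3, ( S}, β = {( -, A1 n, A3}. Rewrite as S → β S' and S' → α S' | ε.
For A3: α = {- (}, β = {-, n - A3, S S, (}. Rewrite as A3 → β A3' and A3' → α A3' | ε.

S → ( - S' | A1 n S' | A3 S'; A3 → - A3' | n - A3 A3' | S S A3' | ( A3'; A1 → - | A3 | ( A1 A1; S' → A3 S' | ( S S' | ε; A3' → - ( A3' | ε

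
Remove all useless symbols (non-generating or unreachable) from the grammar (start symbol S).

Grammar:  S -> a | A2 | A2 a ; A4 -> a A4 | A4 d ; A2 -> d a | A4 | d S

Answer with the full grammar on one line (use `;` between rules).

Generating nonterminals: {A2, S}.
Reachable from S after that: {A2, S}.
Removed useless symbols: {A4} and every production mentioning them.

S -> a | A2 | A2 a; A2 -> d a | d S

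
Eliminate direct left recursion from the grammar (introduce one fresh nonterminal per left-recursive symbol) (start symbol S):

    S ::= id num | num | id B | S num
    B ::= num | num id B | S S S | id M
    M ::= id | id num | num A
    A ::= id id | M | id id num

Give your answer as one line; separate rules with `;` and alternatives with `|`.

Left recursion appears on S.
For S: α = {num}, β = {id num, num, id B}. Rewrite as S → β S' and S' → α S' | ε.

S ::= id num S' | num S' | id B S'; B ::= num | num id B | S S S | id M; M ::= id | id num | num A; A ::= id id | M | id id num; S' ::= num S' | ε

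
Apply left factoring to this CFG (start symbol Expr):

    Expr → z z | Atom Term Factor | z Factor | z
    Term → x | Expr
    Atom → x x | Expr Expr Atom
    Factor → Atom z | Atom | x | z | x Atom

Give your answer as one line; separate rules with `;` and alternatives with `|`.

Expr → Atom Term Factor | z Expr1; Term → x | Expr; Atom → x x | Expr Expr Atom; Factor → z | Atom Factor1 | x Factor2; Expr1 → z | Factor | ε; Factor1 → z | ε; Factor2 → ε | Atom

Expr has alternatives sharing prefix 'z': factor to Expr → z Expr1 with Expr1 → z | Factor | ε.
Factor has alternatives sharing prefix 'Atom': factor to Factor → Atom Factor1 with Factor1 → z | ε.
Factor has alternatives sharing prefix 'x': factor to Factor → x Factor2 with Factor2 → ε | Atom.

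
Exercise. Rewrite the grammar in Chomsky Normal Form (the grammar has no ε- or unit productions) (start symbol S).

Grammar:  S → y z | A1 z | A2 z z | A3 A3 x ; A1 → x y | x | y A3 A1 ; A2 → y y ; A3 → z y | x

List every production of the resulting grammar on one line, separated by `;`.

Introduce a nonterminal for each terminal appearing in a rule of length ≥ 2: X1 → y, X2 → z, X3 → x.
Binarize each right-hand side of length ≥ 3 by chaining fresh nonterminals (Y1, Y2, …): affected rules were S → A2 X2 X2; S → A3 A3 X3; A1 → X1 A3 A1.

S → X1 X2 | A1 X2 | A2 Y1 | A3 Y2; A1 → X3 X1 | x | X1 Y3; A2 → X1 X1; A3 → X2 X1 | x; X1 → y; X2 → z; X3 → x; Y1 → X2 X2; Y2 → A3 X3; Y3 → A3 A1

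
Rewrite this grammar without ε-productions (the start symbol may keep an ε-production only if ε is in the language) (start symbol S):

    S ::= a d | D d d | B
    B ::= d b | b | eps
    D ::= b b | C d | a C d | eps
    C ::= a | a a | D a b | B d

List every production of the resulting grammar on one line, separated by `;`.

S ::= a d | D d d | d d | B | eps; B ::= d b | b; D ::= b b | C d | a C d; C ::= a | a a | D a b | a b | B d | d

The nullable symbols are {B, D, S}.
ε ∈ L(G) since S is nullable, so keep S → ε.
Expand every rule over subsets of its nullable positions: S → D d d gives D d d | d d. C → D a b gives D a b | a b. C → B d gives B d | d.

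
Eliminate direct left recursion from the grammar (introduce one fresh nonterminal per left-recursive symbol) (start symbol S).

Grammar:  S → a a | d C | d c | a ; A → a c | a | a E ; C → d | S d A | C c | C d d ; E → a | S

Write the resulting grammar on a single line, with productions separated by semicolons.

S → a a | d C | d c | a; A → a c | a | a E; C → d C' | S d A C'; E → a | S; C' → c C' | d d C' | ε

C is directly left-recursive.
For C: α = {c, d d}, β = {d, S d A}. Rewrite as C → β C' and C' → α C' | ε.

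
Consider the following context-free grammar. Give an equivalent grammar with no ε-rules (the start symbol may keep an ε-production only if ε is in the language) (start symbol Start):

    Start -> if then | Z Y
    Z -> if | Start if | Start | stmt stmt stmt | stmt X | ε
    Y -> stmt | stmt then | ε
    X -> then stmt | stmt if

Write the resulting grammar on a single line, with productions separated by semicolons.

Start -> if then | Z Y | Z | Y | ε; Z -> if | Start if | Start | stmt stmt stmt | stmt X; Y -> stmt | stmt then; X -> then stmt | stmt if

Nullable set = {Start, Y, Z}.
ε ∈ L(G) since Start is nullable, so keep Start → ε.
Add the nullable-subset variants: Start → Z Y gives Z Y | Z | Y.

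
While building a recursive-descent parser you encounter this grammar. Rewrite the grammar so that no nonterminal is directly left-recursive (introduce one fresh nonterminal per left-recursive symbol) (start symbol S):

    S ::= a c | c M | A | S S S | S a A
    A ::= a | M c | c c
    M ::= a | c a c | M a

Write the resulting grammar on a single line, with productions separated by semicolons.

S ::= a c S' | c M S' | A S'; A ::= a | M c | c c; M ::= a M' | c a c M'; S' ::= S S S' | a A S' | ε; M' ::= a M' | ε

Left recursion appears on S, M.
For S: α = {S S, a A}, β = {a c, c M, A}. Rewrite as S → β S' and S' → α S' | ε.
For M: α = {a}, β = {a, c a c}. Rewrite as M → β M' and M' → α M' | ε.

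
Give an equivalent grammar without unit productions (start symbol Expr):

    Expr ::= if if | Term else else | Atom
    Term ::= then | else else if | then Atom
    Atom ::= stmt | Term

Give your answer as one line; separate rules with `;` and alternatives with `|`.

Unit pairs: Atom ⇒* {Term}; Expr ⇒* {Atom, Term}.
Replace each nonterminal's rules with the union of the non-unit rules of every nonterminal it unit-derives.

Expr ::= then | else else if | then Atom | stmt | if if | Term else else; Term ::= then | else else if | then Atom; Atom ::= then | else else if | then Atom | stmt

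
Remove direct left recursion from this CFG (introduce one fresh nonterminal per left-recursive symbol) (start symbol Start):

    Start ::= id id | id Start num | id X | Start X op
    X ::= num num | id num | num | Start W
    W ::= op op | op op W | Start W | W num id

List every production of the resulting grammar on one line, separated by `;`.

Directly left-recursive nonterminals: Start, W.
For Start: α = {X op}, β = {id id, id Start num, id X}. Rewrite as Start → β Start1 and Start1 → α Start1 | ε.
For W: α = {num id}, β = {op op, op op W, Start W}. Rewrite as W → β W1 and W1 → α W1 | ε.

Start ::= id id Start1 | id Start num Start1 | id X Start1; X ::= num num | id num | num | Start W; W ::= op op W1 | op op W W1 | Start W W1; Start1 ::= X op Start1 | ε; W1 ::= num id W1 | ε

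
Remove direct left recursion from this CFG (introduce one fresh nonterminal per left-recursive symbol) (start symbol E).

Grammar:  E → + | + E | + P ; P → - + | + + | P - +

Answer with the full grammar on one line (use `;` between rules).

E → + | + E | + P; P → - + P' | + + P'; P' → - + P' | ε

Directly left-recursive nonterminal: P.
For P: α = {- +}, β = {- +, + +}. Rewrite as P → β P' and P' → α P' | ε.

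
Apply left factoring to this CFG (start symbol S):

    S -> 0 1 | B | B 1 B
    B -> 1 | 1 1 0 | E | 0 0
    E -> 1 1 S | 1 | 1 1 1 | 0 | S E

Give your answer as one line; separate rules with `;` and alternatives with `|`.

S -> 0 1 | B S'; B -> E | 0 0 | 1 B'; E -> 0 | S E | 1 E'; S' -> ε | 1 B; B' -> ε | 1 0; E' -> ε | 1 E''; E'' -> S | 1

S has alternatives sharing prefix 'B': factor to S → B S' with S' → ε | 1 B.
B has alternatives sharing prefix '1': factor to B → 1 B' with B' → ε | 1 0.
E has alternatives sharing prefix '1': factor to E → 1 E' with E' → 1 S | ε | 1 1.
E' has alternatives sharing prefix '1': factor to E' → 1 E'' with E'' → S | 1.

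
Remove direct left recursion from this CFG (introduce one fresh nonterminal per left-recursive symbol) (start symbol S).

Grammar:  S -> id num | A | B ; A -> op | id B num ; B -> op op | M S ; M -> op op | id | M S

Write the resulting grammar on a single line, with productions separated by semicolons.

S -> id num | A | B; A -> op | id B num; B -> op op | M S; M -> op op M' | id M'; M' -> S M' | ε

Left recursion appears on M.
For M: α = {S}, β = {op op, id}. Rewrite as M → β M' and M' → α M' | ε.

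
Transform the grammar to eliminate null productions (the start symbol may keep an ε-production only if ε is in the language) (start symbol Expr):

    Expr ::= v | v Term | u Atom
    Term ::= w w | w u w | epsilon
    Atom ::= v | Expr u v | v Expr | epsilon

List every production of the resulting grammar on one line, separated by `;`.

Expr ::= v | v Term | u Atom | u; Term ::= w w | w u w; Atom ::= v | Expr u v | v Expr

Nullable set = {Atom, Term}.
ε ∉ L(G), so no ε-production is kept.
Expand every rule over subsets of its nullable positions: Expr → u Atom gives u Atom | u.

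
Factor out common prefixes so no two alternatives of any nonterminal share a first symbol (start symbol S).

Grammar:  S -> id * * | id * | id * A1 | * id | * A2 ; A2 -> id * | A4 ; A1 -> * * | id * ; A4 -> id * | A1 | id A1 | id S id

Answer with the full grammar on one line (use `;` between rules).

S -> id * S' | * S''; A2 -> id * | A4; A1 -> * * | id *; A4 -> A1 | id A4'; S' -> * | ε | A1; S'' -> id | A2; A4' -> * | A1 | S id

S has alternatives sharing prefix 'id *': factor to S → id * S' with S' → * | ε | A1.
S has alternatives sharing prefix '*': factor to S → * S'' with S'' → id | A2.
A4 has alternatives sharing prefix 'id': factor to A4 → id A4' with A4' → * | A1 | S id.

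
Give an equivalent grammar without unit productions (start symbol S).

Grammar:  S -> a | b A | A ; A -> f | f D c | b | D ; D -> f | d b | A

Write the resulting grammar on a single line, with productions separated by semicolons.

Unit pairs: A ⇒* {D}; D ⇒* {A}; S ⇒* {A, D}.
Replace each nonterminal's rules with the union of the non-unit rules of every nonterminal it unit-derives.

S -> f | d b | a | b A | f D c | b; A -> f | d b | f D c | b; D -> f | d b | f D c | b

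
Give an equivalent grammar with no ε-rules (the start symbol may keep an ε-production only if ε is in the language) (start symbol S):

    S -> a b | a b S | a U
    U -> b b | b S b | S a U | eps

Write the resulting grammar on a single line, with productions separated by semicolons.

S -> a b | a b S | a U | a; U -> b b | b S b | S a U | S a

Nullable set = {U}.
ε ∉ L(G), so no ε-production is kept.
Expand every rule over subsets of its nullable positions: S → a U gives a U | a. U → S a U gives S a U | S a.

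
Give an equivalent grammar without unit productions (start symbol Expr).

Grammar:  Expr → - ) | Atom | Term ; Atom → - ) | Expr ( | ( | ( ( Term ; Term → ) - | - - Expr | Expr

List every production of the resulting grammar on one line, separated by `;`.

Unit pairs: Expr ⇒* {Atom, Term}; Term ⇒* {Atom, Expr}.
For every A with A ⇒* B via unit rules, add B's non-unit alternatives to A; then delete every rule of the form X → Y.

Expr → ) - | - - Expr | - ) | Expr ( | ( | ( ( Term; Atom → - ) | Expr ( | ( | ( ( Term; Term → ) - | - - Expr | - ) | Expr ( | ( | ( ( Term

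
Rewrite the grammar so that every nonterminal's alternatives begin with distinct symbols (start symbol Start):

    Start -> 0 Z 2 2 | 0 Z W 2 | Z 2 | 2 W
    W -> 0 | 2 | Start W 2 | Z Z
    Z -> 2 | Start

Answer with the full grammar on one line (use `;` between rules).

Start -> Z 2 | 2 W | 0 Z Start1; W -> 0 | 2 | Start W 2 | Z Z; Z -> 2 | Start; Start1 -> 2 2 | W 2

Start has alternatives sharing prefix '0 Z': factor to Start → 0 Z Start1 with Start1 → 2 2 | W 2.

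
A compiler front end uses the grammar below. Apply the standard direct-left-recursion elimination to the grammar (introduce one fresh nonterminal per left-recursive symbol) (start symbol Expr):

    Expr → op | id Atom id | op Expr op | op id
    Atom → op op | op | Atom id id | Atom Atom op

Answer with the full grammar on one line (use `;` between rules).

Expr → op | id Atom id | op Expr op | op id; Atom → op op Atom1 | op Atom1; Atom1 → id id Atom1 | Atom op Atom1 | epsilon

Atom is directly left-recursive.
For Atom: α = {id id, Atom op}, β = {op op, op}. Rewrite as Atom → β Atom1 and Atom1 → α Atom1 | ε.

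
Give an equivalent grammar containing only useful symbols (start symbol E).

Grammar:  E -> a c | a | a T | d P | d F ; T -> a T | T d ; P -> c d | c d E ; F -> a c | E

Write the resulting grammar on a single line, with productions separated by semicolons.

Generating nonterminals: {E, F, P}.
Reachable from E after that: {E, F, P}.
Removed useless symbols: {T} and every production mentioning them.

E -> a c | a | d P | d F; P -> c d | c d E; F -> a c | E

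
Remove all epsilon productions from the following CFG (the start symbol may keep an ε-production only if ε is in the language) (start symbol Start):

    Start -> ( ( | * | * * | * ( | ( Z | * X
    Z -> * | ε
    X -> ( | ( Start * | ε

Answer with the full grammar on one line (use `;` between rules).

Start -> ( ( | * | * * | * ( | ( Z | ( | * X; Z -> *; X -> ( | ( Start *

The nullable symbols are {X, Z}.
ε ∉ L(G), so no ε-production is kept.
Expand every rule over subsets of its nullable positions: Start → ( Z gives ( Z | (.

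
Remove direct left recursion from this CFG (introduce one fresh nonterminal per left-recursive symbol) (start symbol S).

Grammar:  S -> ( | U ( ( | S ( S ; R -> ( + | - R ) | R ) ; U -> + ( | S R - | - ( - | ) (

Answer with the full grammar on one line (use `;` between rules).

S -> ( S' | U ( ( S'; R -> ( + R' | - R ) R'; U -> + ( | S R - | - ( - | ) (; S' -> ( S S' | ε; R' -> ) R' | ε

S, R are directly left-recursive.
For S: α = {( S}, β = {(, U ( (}. Rewrite as S → β S' and S' → α S' | ε.
For R: α = {)}, β = {( +, - R )}. Rewrite as R → β R' and R' → α R' | ε.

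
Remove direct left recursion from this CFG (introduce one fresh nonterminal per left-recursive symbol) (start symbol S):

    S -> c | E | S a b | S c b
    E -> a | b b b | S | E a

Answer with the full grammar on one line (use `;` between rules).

S, E are directly left-recursive.
For S: α = {a b, c b}, β = {c, E}. Rewrite as S → β S' and S' → α S' | ε.
For E: α = {a}, β = {a, b b b, S}. Rewrite as E → β E' and E' → α E' | ε.

S -> c S' | E S'; E -> a E' | b b b E' | S E'; S' -> a b S' | c b S' | eps; E' -> a E' | eps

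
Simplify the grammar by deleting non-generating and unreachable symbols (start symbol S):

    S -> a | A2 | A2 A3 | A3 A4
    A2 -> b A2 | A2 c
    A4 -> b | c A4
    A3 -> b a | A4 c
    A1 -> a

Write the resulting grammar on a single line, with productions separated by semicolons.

Generating nonterminals: {A1, A3, A4, S}.
Reachable from S after that: {A3, A4, S}.
Removed useless symbols: {A1, A2} and every production mentioning them.

S -> a | A3 A4; A4 -> b | c A4; A3 -> b a | A4 c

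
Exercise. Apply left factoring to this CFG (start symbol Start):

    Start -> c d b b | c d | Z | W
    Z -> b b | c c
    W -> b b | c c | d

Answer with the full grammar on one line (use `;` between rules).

Start has alternatives sharing prefix 'c d': factor to Start → c d Start1 with Start1 → b b | ε.

Start -> Z | W | c d Start1; Z -> b b | c c; W -> b b | c c | d; Start1 -> b b | ε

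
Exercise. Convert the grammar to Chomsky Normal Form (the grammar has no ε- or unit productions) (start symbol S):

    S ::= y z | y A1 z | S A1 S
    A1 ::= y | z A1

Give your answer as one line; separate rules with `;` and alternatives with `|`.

Introduce a nonterminal for each terminal appearing in a rule of length ≥ 2: X1 → y, X2 → z.
Binarize each right-hand side of length ≥ 3 by chaining fresh nonterminals (Y1, Y2, …): affected rules were S → X1 A1 X2; S → S A1 S.

S ::= X1 X2 | X1 Y1 | S Y2; A1 ::= y | X2 A1; X1 ::= y; X2 ::= z; Y1 ::= A1 X2; Y2 ::= A1 S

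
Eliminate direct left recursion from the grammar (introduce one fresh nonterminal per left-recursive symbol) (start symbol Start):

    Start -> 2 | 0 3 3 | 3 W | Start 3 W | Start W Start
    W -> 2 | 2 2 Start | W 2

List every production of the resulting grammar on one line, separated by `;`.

Start, W are directly left-recursive.
For Start: α = {3 W, W Start}, β = {2, 0 3 3, 3 W}. Rewrite as Start → β Start1 and Start1 → α Start1 | ε.
For W: α = {2}, β = {2, 2 2 Start}. Rewrite as W → β W1 and W1 → α W1 | ε.

Start -> 2 Start1 | 0 3 3 Start1 | 3 W Start1; W -> 2 W1 | 2 2 Start W1; Start1 -> 3 W Start1 | W Start Start1 | epsilon; W1 -> 2 W1 | epsilon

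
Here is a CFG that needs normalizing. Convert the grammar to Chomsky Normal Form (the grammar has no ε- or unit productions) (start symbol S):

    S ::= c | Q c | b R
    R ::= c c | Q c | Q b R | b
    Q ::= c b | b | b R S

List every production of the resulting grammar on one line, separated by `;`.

S ::= c | Q X1 | X2 R; R ::= X1 X1 | Q X1 | Q Y1 | b; Q ::= X1 X2 | b | X2 Y2; X1 ::= c; X2 ::= b; Y1 ::= X2 R; Y2 ::= R S

Introduce a nonterminal for each terminal appearing in a rule of length ≥ 2: X1 → c, X2 → b.
Binarize each right-hand side of length ≥ 3 by chaining fresh nonterminals (Y1, Y2, …): affected rules were R → Q X2 R; Q → X2 R S.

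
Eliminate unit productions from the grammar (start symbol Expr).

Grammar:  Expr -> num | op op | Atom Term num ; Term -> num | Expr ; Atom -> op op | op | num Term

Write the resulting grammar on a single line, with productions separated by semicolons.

Unit pairs: Term ⇒* {Expr}.
For each unit pair (A, B), copy every non-unit production of B to A, then drop all unit productions.

Expr -> num | op op | Atom Term num; Term -> num | op op | Atom Term num; Atom -> op op | op | num Term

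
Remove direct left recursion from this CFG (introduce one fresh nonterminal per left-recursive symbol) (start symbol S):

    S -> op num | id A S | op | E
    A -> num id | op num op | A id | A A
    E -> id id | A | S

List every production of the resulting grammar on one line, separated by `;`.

Left recursion appears on A.
For A: α = {id, A}, β = {num id, op num op}. Rewrite as A → β A' and A' → α A' | ε.

S -> op num | id A S | op | E; A -> num id A' | op num op A'; E -> id id | A | S; A' -> id A' | A A' | ε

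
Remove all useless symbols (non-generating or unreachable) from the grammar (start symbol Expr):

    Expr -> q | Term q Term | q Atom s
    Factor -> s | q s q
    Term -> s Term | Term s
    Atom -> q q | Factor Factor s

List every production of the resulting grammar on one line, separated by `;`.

Generating nonterminals: {Atom, Expr, Factor}.
Reachable from Expr after that: {Atom, Expr, Factor}.
Removed useless symbols: {Term} and every production mentioning them.

Expr -> q | q Atom s; Factor -> s | q s q; Atom -> q q | Factor Factor s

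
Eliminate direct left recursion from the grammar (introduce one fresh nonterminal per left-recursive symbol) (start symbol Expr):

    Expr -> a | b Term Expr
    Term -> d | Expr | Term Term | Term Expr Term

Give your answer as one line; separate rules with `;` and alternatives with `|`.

Directly left-recursive nonterminal: Term.
For Term: α = {Term, Expr Term}, β = {d, Expr}. Rewrite as Term → β Term1 and Term1 → α Term1 | ε.

Expr -> a | b Term Expr; Term -> d Term1 | Expr Term1; Term1 -> Term Term1 | Expr Term Term1 | ε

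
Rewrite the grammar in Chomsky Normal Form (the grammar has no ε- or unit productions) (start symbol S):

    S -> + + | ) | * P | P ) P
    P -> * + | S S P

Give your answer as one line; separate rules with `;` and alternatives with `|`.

Introduce a nonterminal for each terminal appearing in a rule of length ≥ 2: X1 → +, X2 → *, X3 → ).
Binarize each right-hand side of length ≥ 3 by chaining fresh nonterminals (Y1, Y2, …): affected rules were S → P X3 P; P → S S P.

S -> X1 X1 | ) | X2 P | P Y1; P -> X2 X1 | S Y2; X1 -> +; X2 -> *; X3 -> ); Y1 -> X3 P; Y2 -> S P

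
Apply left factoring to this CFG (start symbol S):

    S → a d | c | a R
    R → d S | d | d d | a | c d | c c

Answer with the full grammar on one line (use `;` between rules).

S has alternatives sharing prefix 'a': factor to S → a S' with S' → d | R.
R has alternatives sharing prefix 'd': factor to R → d R' with R' → S | ε | d.
R has alternatives sharing prefix 'c': factor to R → c R'' with R'' → d | c.

S → c | a S'; R → a | d R' | c R''; S' → d | R; R' → S | epsilon | d; R'' → d | c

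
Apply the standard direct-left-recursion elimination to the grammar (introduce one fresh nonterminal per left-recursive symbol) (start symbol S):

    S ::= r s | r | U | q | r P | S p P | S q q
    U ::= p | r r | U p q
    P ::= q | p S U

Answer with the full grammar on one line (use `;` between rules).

Directly left-recursive nonterminals: S, U.
For S: α = {p P, q q}, β = {r s, r, U, q, r P}. Rewrite as S → β S' and S' → α S' | ε.
For U: α = {p q}, β = {p, r r}. Rewrite as U → β U' and U' → α U' | ε.

S ::= r s S' | r S' | U S' | q S' | r P S'; U ::= p U' | r r U'; P ::= q | p S U; S' ::= p P S' | q q S' | ε; U' ::= p q U' | ε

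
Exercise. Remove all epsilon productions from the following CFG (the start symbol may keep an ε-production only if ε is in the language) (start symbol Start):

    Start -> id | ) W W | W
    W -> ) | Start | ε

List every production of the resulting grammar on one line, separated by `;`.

Nullable nonterminals: {Start, W}.
ε ∈ L(G) since Start is nullable, so keep Start → ε.
Expand every rule over subsets of its nullable positions: Start → ) W W gives ) W W | ) W | ).

Start -> id | ) W W | ) W | ) | W | ε; W -> ) | Start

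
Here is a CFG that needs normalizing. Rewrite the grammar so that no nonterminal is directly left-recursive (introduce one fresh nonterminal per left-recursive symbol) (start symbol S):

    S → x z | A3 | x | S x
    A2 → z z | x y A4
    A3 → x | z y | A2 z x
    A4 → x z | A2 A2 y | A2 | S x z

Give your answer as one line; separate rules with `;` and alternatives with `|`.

S → x z S' | A3 S' | x S'; A2 → z z | x y A4; A3 → x | z y | A2 z x; A4 → x z | A2 A2 y | A2 | S x z; S' → x S' | ε

S is directly left-recursive.
For S: α = {x}, β = {x z, A3, x}. Rewrite as S → β S' and S' → α S' | ε.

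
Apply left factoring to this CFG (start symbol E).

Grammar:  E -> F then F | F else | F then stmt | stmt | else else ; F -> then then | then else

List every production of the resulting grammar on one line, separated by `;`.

E -> stmt | else else | F E'; F -> then F'; E' -> else | then E''; F' -> then | else; E'' -> F | stmt

E has alternatives sharing prefix 'F': factor to E → F E' with E' → then F | else | then stmt.
F has alternatives sharing prefix 'then': factor to F → then F' with F' → then | else.
E' has alternatives sharing prefix 'then': factor to E' → then E'' with E'' → F | stmt.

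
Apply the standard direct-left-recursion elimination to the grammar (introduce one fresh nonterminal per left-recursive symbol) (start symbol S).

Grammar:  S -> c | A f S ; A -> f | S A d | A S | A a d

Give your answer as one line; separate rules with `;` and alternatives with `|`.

S -> c | A f S; A -> f A' | S A d A'; A' -> S A' | a d A' | epsilon

Left recursion appears on A.
For A: α = {S, a d}, β = {f, S A d}. Rewrite as A → β A' and A' → α A' | ε.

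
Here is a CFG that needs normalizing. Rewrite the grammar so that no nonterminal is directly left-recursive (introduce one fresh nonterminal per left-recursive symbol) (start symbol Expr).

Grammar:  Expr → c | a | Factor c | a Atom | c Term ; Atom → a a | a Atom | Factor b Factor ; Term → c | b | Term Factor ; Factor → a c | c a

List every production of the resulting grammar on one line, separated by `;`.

Expr → c | a | Factor c | a Atom | c Term; Atom → a a | a Atom | Factor b Factor; Term → c Term1 | b Term1; Factor → a c | c a; Term1 → Factor Term1 | epsilon

Left recursion appears on Term.
For Term: α = {Factor}, β = {c, b}. Rewrite as Term → β Term1 and Term1 → α Term1 | ε.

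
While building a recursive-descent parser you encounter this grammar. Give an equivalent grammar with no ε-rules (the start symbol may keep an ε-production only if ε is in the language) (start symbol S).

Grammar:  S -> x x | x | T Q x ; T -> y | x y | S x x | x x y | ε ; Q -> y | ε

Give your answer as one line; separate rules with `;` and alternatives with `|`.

S -> x x | x | T Q x | T x | Q x; T -> y | x y | S x x | x x y; Q -> y

Nullable set = {Q, T}.
ε ∉ L(G), so no ε-production is kept.
Expand every rule over subsets of its nullable positions: S → T Q x gives T Q x | T x | Q x.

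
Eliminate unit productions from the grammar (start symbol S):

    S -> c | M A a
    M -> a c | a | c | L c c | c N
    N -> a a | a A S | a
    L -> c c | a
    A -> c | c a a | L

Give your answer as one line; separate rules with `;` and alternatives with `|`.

Unit pairs: A ⇒* {L}.
For each unit pair (A, B), copy every non-unit production of B to A, then drop all unit productions.

S -> c | M A a; M -> a c | a | c | L c c | c N; N -> a a | a A S | a; L -> c c | a; A -> c c | a | c | c a a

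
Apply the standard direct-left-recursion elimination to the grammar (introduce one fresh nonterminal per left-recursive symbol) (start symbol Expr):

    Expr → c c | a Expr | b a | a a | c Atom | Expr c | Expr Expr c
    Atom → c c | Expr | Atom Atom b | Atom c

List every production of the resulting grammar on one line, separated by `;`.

Expr → c c Expr1 | a Expr Expr1 | b a Expr1 | a a Expr1 | c Atom Expr1; Atom → c c Atom1 | Expr Atom1; Expr1 → c Expr1 | Expr c Expr1 | ε; Atom1 → Atom b Atom1 | c Atom1 | ε

Expr, Atom are directly left-recursive.
For Expr: α = {c, Expr c}, β = {c c, a Expr, b a, a a, c Atom}. Rewrite as Expr → β Expr1 and Expr1 → α Expr1 | ε.
For Atom: α = {Atom b, c}, β = {c c, Expr}. Rewrite as Atom → β Atom1 and Atom1 → α Atom1 | ε.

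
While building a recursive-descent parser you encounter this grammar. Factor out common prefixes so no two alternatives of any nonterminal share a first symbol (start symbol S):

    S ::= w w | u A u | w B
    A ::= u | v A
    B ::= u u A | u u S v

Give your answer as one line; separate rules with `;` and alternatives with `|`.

S has alternatives sharing prefix 'w': factor to S → w S' with S' → w | B.
B has alternatives sharing prefix 'u u': factor to B → u u B' with B' → A | S v.

S ::= u A u | w S'; A ::= u | v A; B ::= u u B'; S' ::= w | B; B' ::= A | S v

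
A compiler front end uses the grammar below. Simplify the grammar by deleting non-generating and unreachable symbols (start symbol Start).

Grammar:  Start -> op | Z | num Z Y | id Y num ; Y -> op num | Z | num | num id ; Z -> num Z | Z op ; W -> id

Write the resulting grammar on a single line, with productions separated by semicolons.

Generating nonterminals: {Start, W, Y}.
Reachable from Start after that: {Start, Y}.
Removed useless symbols: {W, Z} and every production mentioning them.

Start -> op | id Y num; Y -> op num | num | num id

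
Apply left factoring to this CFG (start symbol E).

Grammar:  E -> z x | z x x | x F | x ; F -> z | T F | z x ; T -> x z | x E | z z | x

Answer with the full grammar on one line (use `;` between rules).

E has alternatives sharing prefix 'z x': factor to E → z x E' with E' → ε | x.
E has alternatives sharing prefix 'x': factor to E → x E'' with E'' → F | ε.
F has alternatives sharing prefix 'z': factor to F → z F' with F' → ε | x.
T has alternatives sharing prefix 'x': factor to T → x T' with T' → z | E | ε.

E -> z x E' | x E''; F -> T F | z F'; T -> z z | x T'; E' -> eps | x; E'' -> F | eps; F' -> eps | x; T' -> z | E | eps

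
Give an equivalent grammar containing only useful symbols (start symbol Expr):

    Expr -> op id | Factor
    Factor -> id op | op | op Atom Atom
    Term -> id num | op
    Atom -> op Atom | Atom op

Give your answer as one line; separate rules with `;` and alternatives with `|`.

Expr -> op id | Factor; Factor -> id op | op

Generating nonterminals: {Expr, Factor, Term}.
Reachable from Expr after that: {Expr, Factor}.
Removed useless symbols: {Atom, Term} and every production mentioning them.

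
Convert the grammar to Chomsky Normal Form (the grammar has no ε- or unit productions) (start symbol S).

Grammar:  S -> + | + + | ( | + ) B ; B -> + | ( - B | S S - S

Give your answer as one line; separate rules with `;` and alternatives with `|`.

Introduce a nonterminal for each terminal appearing in a rule of length ≥ 2: X1 → +, X2 → ), X3 → (, X4 → -.
Binarize each right-hand side of length ≥ 3 by chaining fresh nonterminals (Y1, Y2, …): affected rules were S → X1 X2 B; B → X3 X4 B; B → S S X4 S.

S -> + | X1 X1 | ( | X1 Y1; B -> + | X3 Y2 | S Y3; X1 -> +; X2 -> ); X3 -> (; X4 -> -; Y1 -> X2 B; Y2 -> X4 B; Y3 -> S Y4; Y4 -> X4 S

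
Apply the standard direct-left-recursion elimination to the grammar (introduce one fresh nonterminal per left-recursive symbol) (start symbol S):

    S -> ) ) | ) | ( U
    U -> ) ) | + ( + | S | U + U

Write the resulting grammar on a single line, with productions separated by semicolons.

S -> ) ) | ) | ( U; U -> ) ) U' | + ( + U' | S U'; U' -> + U U' | ε

Left recursion appears on U.
For U: α = {+ U}, β = {) ), + ( +, S}. Rewrite as U → β U' and U' → α U' | ε.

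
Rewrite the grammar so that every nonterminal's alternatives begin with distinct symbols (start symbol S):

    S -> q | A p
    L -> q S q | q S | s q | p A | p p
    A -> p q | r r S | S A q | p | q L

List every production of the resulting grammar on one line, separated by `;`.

S -> q | A p; L -> s q | q S L' | p L''; A -> r r S | S A q | q L | p A'; L' -> q | ε; L'' -> A | p; A' -> q | ε

L has alternatives sharing prefix 'q S': factor to L → q S L' with L' → q | ε.
L has alternatives sharing prefix 'p': factor to L → p L'' with L'' → A | p.
A has alternatives sharing prefix 'p': factor to A → p A' with A' → q | ε.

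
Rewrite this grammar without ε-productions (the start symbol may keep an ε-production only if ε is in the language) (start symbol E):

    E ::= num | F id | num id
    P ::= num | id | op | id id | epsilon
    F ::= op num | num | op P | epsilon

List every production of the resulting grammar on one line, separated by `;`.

E ::= num | F id | id | num id; P ::= num | id | op | id id; F ::= op num | num | op P | op

Nullable set = {F, P}.
ε ∉ L(G), so no ε-production is kept.
Add the nullable-subset variants: E → F id gives F id | id. F → op P gives op P | op.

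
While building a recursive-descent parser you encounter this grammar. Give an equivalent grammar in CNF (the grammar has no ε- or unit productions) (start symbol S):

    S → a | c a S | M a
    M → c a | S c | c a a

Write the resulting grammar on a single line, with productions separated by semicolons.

Introduce a nonterminal for each terminal appearing in a rule of length ≥ 2: X1 → c, X2 → a.
Binarize each right-hand side of length ≥ 3 by chaining fresh nonterminals (Y1, Y2, …): affected rules were S → X1 X2 S; M → X1 X2 X2.

S → a | X1 Y1 | M X2; M → X1 X2 | S X1 | X1 Y2; X1 → c; X2 → a; Y1 → X2 S; Y2 → X2 X2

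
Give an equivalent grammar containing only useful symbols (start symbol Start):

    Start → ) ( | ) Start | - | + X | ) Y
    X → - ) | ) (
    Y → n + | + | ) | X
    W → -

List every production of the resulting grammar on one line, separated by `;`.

Start → ) ( | ) Start | - | + X | ) Y; X → - ) | ) (; Y → n + | + | ) | X

Generating nonterminals: {Start, W, X, Y}.
Reachable from Start after that: {Start, X, Y}.
Removed useless symbols: {W} and every production mentioning them.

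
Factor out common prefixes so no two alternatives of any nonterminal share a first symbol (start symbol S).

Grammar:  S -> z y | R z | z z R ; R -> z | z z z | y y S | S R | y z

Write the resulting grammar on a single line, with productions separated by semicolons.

S has alternatives sharing prefix 'z': factor to S → z S' with S' → y | z R.
R has alternatives sharing prefix 'z': factor to R → z R' with R' → ε | z z.
R has alternatives sharing prefix 'y': factor to R → y R'' with R'' → y S | z.

S -> R z | z S'; R -> S R | z R' | y R''; S' -> y | z R; R' -> eps | z z; R'' -> y S | z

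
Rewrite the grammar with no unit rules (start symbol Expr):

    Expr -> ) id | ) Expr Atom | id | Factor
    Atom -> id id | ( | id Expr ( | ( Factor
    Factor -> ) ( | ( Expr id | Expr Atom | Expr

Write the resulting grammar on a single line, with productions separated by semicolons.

Unit pairs: Expr ⇒* {Factor}; Factor ⇒* {Expr}.
For every A with A ⇒* B via unit rules, add B's non-unit alternatives to A; then delete every rule of the form X → Y.

Expr -> ) ( | ( Expr id | Expr Atom | ) id | ) Expr Atom | id; Atom -> id id | ( | id Expr ( | ( Factor; Factor -> ) ( | ( Expr id | Expr Atom | ) id | ) Expr Atom | id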